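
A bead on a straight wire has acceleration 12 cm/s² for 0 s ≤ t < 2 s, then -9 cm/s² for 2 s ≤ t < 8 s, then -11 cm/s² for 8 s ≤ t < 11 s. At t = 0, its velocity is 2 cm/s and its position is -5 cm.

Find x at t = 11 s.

-116.5 cm

On each constant-a segment, Δv = aΔt and Δx = v₀Δt + ½aΔt²; chain segment to segment.
0–2 s: v starts 2 cm/s; Δx = 2·2 + ½·12·2² = 28 cm; v ends 26 cm/s.
2–8 s: v starts 26 cm/s; Δx = 26·6 + ½·-9·6² = -6 cm; v ends -28 cm/s.
8–11 s: v starts -28 cm/s; Δx = -28·3 + ½·-11·3² = -133.5 cm; v ends -61 cm/s.
x(11) = -5 + Σ Δx = -116.5 cm.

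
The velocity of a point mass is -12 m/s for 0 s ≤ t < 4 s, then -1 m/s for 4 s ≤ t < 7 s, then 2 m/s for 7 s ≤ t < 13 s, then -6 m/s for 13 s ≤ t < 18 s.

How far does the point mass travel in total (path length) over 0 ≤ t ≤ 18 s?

93 m

Distance (not displacement) is the total path length: add the absolute areas under v-t.
0–4 s: |-12| × 4 = 48 m
4–7 s: |-1| × 3 = 3 m
7–13 s: |2| × 6 = 12 m
13–18 s: |-6| × 5 = 30 m
Total distance = 93 m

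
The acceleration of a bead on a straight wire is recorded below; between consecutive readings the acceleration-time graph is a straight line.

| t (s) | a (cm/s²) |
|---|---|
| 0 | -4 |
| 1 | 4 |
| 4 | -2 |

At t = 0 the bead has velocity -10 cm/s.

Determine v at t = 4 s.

Δv equals the area under the a-t graph; then v = v₀ + Δv.
0–1 s: ½(-4 + 4)(1) = 0 cm/s
1–4 s: ½(4 + -2)(3) = 3 cm/s
Δv = 3 cm/s, so v(4) = -10 + (3) = -7 cm/s.

-7 cm/s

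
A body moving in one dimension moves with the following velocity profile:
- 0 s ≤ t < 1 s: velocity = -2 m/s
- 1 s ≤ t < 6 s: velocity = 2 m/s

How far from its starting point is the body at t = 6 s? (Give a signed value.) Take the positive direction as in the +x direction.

8 m

Net displacement equals the area under the velocity-time graph (areas below the axis count negative).
0–1 s: -2 × 1 = -2 m
1–6 s: 2 × 5 = 10 m
Net displacement = 8 m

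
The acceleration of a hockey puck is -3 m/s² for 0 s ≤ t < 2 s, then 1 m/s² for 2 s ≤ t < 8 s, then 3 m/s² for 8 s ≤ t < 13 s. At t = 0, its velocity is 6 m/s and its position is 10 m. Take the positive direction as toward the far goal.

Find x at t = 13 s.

On each constant-a segment, Δv = aΔt and Δx = v₀Δt + ½aΔt²; chain segment to segment.
0–2 s: v starts 6 m/s; Δx = 6·2 + ½·-3·2² = 6 m; v ends 0 m/s.
2–8 s: v starts 0 m/s; Δx = 0·6 + ½·1·6² = 18 m; v ends 6 m/s.
8–13 s: v starts 6 m/s; Δx = 6·5 + ½·3·5² = 67.5 m; v ends 21 m/s.
x(13) = 10 + Σ Δx = 101.5 m.

101.5 m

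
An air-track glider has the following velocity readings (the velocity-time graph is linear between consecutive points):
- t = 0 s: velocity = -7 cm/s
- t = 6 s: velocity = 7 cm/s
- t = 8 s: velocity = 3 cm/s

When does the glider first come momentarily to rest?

t = 3 s

v changes sign on 0–6 s (from -7 to 7); the graph is linear there, so v = 0 at t = 0 + (7)·(6 − 0)/(7 − -7) = 3 s.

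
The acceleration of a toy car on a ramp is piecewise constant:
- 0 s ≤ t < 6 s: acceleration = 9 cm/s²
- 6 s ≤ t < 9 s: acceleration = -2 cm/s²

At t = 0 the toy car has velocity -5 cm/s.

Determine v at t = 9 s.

Δv equals the area under the a-t graph; then v = v₀ + Δv.
0–6 s: 9 × 6 = 54 cm/s
6–9 s: -2 × 3 = -6 cm/s
Δv = 48 cm/s, so v(9) = -5 + (48) = 43 cm/s.

43 cm/s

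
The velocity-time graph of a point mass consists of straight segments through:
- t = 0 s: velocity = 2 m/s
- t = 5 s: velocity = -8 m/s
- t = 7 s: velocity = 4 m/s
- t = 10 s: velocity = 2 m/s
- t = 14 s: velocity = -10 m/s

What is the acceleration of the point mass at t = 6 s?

6 m/s²

Acceleration is the slope of the v-t graph on 5–7 s: (4 − -8)/(7 − 5) = 6 m/s².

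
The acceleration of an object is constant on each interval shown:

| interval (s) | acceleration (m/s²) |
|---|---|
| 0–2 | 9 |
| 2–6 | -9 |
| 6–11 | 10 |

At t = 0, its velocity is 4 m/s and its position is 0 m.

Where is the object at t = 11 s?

On each constant-a segment, Δv = aΔt and Δx = v₀Δt + ½aΔt²; chain segment to segment.
0–2 s: v starts 4 m/s; Δx = 4·2 + ½·9·2² = 26 m; v ends 22 m/s.
2–6 s: v starts 22 m/s; Δx = 22·4 + ½·-9·4² = 16 m; v ends -14 m/s.
6–11 s: v starts -14 m/s; Δx = -14·5 + ½·10·5² = 55 m; v ends 36 m/s.
x(11) = 0 + Σ Δx = 97 m.

97 m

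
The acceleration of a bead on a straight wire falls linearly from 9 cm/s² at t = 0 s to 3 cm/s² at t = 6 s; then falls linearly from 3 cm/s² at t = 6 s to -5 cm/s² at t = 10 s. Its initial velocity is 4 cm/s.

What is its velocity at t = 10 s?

36 cm/s

Δv equals the area under the a-t graph; then v = v₀ + Δv.
0–6 s: ½(9 + 3)(6) = 36 cm/s
6–10 s: ½(3 + -5)(4) = -4 cm/s
Δv = 32 cm/s, so v(10) = 4 + (32) = 36 cm/s.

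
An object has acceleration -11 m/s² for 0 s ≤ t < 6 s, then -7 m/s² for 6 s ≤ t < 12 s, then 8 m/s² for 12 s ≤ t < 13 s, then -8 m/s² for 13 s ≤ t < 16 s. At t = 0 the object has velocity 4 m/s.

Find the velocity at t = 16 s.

-120 m/s

Δv equals the area under the a-t graph; then v = v₀ + Δv.
0–6 s: -11 × 6 = -66 m/s
6–12 s: -7 × 6 = -42 m/s
12–13 s: 8 × 1 = 8 m/s
13–16 s: -8 × 3 = -24 m/s
Δv = -124 m/s, so v(16) = 4 + (-124) = -120 m/s.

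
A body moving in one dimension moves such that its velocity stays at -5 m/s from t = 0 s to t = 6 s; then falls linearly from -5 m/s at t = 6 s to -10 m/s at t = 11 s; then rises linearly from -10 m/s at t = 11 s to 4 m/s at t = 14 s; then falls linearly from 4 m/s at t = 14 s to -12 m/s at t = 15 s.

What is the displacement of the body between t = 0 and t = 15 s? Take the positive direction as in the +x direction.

-80.5 m

Net displacement equals the area under the velocity-time graph (areas below the axis count negative).
0–6 s: -5 × 6 = -30 m
6–11 s: ½(-5 + -10)(5) = -37.5 m
11–14 s: ½(-10 + 4)(3) = -9 m
14–15 s: ½(4 + -12)(1) = -4 m
Net displacement = -80.5 m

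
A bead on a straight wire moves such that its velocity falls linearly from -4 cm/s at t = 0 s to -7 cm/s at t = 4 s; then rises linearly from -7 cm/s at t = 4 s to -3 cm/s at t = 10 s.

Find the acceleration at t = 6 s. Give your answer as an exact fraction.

2/3 cm/s²

Acceleration is the slope of the v-t graph on 4–10 s: (-3 − -7)/(10 − 4) = 2/3 cm/s².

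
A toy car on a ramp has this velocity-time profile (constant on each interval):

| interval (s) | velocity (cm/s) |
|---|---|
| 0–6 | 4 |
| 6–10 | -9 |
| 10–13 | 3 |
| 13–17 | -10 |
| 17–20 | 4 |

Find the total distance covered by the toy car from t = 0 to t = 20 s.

121 cm

Distance (not displacement) is the total path length: add the absolute areas under v-t.
0–6 s: |4| × 6 = 24 cm
6–10 s: |-9| × 4 = 36 cm
10–13 s: |3| × 3 = 9 cm
13–17 s: |-10| × 4 = 40 cm
17–20 s: |4| × 3 = 12 cm
Total distance = 121 cm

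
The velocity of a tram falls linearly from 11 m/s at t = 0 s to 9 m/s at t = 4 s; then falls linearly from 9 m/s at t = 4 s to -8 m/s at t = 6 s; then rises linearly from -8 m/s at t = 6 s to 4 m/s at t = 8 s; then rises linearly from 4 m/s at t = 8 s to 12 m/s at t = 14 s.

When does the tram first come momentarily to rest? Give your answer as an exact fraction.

v changes sign on 4–6 s (from 9 to -8); the graph is linear there, so v = 0 at t = 4 + (-9)·(6 − 4)/(-8 − 9) = 86/17 s.

t = 86/17 s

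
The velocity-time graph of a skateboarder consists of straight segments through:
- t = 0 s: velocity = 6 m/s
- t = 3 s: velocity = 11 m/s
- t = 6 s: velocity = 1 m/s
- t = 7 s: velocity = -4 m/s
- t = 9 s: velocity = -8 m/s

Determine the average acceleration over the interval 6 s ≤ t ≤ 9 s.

-3 m/s²

Average acceleration = Δv/Δt = (-8 − 1)/(9 − 6) = -3 m/s².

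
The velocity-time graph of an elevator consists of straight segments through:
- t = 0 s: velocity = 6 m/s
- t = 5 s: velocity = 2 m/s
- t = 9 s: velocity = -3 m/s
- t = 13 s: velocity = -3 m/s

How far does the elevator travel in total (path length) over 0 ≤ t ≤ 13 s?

Distance (not displacement) is the total path length: add the absolute areas under v-t.
0–5 s: |½(6 + 2)(5)| = 20 m
5–9 s: v = 0 at t = 6.6 s; triangle areas 1.6 + 3.6 = 5.2 m
9–13 s: |-3| × 4 = 12 m
Total distance = 37.2 m

37.2 m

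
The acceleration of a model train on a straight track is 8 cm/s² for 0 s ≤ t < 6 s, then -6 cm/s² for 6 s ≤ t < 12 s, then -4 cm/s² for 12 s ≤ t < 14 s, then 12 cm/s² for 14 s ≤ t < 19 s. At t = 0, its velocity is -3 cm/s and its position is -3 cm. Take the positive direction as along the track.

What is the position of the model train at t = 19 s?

450 cm

On each constant-a segment, Δv = aΔt and Δx = v₀Δt + ½aΔt²; chain segment to segment.
0–6 s: v starts -3 cm/s; Δx = -3·6 + ½·8·6² = 126 cm; v ends 45 cm/s.
6–12 s: v starts 45 cm/s; Δx = 45·6 + ½·-6·6² = 162 cm; v ends 9 cm/s.
12–14 s: v starts 9 cm/s; Δx = 9·2 + ½·-4·2² = 10 cm; v ends 1 cm/s.
14–19 s: v starts 1 cm/s; Δx = 1·5 + ½·12·5² = 155 cm; v ends 61 cm/s.
x(19) = -3 + Σ Δx = 450 cm.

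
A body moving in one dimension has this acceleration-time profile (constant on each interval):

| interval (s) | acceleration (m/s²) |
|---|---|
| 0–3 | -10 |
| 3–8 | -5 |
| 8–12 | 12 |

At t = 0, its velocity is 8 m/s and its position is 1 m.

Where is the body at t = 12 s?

On each constant-a segment, Δv = aΔt and Δx = v₀Δt + ½aΔt²; chain segment to segment.
0–3 s: v starts 8 m/s; Δx = 8·3 + ½·-10·3² = -21 m; v ends -22 m/s.
3–8 s: v starts -22 m/s; Δx = -22·5 + ½·-5·5² = -172.5 m; v ends -47 m/s.
8–12 s: v starts -47 m/s; Δx = -47·4 + ½·12·4² = -92 m; v ends 1 m/s.
x(12) = 1 + Σ Δx = -284.5 m.

-284.5 m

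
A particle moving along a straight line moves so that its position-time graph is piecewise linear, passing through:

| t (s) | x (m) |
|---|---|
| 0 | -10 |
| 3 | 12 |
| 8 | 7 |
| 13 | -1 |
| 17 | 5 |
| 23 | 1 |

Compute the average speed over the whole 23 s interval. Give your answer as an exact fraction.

45/23 m/s

Average speed = (total path length)/(elapsed time); on a piecewise-linear x-t graph the path length is Σ|Δx|.
0–3 s: |Δx| = |12 − -10| = 22 m
3–8 s: |Δx| = |7 − 12| = 5 m
8–13 s: |Δx| = |-1 − 7| = 8 m
13–17 s: |Δx| = |5 − -1| = 6 m
17–23 s: |Δx| = |1 − 5| = 4 m
Total path = 45 m; average speed = 45/23 = 45/23 m/s.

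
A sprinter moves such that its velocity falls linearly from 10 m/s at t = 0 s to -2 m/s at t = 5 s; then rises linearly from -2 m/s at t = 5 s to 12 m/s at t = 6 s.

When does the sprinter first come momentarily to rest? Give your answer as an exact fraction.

v changes sign on 0–5 s (from 10 to -2); the graph is linear there, so v = 0 at t = 0 + (-10)·(5 − 0)/(-2 − 10) = 25/6 s.

t = 25/6 s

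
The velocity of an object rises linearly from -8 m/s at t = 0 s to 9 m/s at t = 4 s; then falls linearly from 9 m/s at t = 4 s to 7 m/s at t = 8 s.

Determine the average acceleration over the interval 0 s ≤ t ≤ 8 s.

1.875 m/s²

Average acceleration = Δv/Δt = (7 − -8)/(8 − 0) = 1.875 m/s².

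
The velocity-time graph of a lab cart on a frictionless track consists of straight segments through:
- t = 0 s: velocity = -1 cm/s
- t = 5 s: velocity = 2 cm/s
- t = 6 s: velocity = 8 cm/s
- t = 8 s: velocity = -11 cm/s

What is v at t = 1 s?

-0.4 cm/s

On 0–5 s the graph is linear from -1 to 2 cm/s: v(1) = -1 + (2 − -1)·(1 − 0)/(5 − 0) = -0.4 cm/s.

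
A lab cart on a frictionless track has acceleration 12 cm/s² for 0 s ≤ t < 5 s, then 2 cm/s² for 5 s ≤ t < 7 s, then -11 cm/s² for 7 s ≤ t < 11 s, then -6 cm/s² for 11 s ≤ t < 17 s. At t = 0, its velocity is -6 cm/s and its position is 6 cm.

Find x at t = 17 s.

On each constant-a segment, Δv = aΔt and Δx = v₀Δt + ½aΔt²; chain segment to segment.
0–5 s: v starts -6 cm/s; Δx = -6·5 + ½·12·5² = 120 cm; v ends 54 cm/s.
5–7 s: v starts 54 cm/s; Δx = 54·2 + ½·2·2² = 112 cm; v ends 58 cm/s.
7–11 s: v starts 58 cm/s; Δx = 58·4 + ½·-11·4² = 144 cm; v ends 14 cm/s.
11–17 s: v starts 14 cm/s; Δx = 14·6 + ½·-6·6² = -24 cm; v ends -22 cm/s.
x(17) = 6 + Σ Δx = 358 cm.

358 cm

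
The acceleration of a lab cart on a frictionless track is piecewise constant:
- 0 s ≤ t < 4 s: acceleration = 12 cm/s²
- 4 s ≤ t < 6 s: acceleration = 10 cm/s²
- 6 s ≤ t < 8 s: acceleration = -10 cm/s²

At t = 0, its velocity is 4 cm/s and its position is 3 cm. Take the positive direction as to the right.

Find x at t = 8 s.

363 cm

On each constant-a segment, Δv = aΔt and Δx = v₀Δt + ½aΔt²; chain segment to segment.
0–4 s: v starts 4 cm/s; Δx = 4·4 + ½·12·4² = 112 cm; v ends 52 cm/s.
4–6 s: v starts 52 cm/s; Δx = 52·2 + ½·10·2² = 124 cm; v ends 72 cm/s.
6–8 s: v starts 72 cm/s; Δx = 72·2 + ½·-10·2² = 124 cm; v ends 52 cm/s.
x(8) = 3 + Σ Δx = 363 cm.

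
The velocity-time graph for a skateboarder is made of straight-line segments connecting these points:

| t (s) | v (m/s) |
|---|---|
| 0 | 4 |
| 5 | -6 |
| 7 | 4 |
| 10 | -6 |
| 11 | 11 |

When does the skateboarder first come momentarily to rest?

v changes sign on 0–5 s (from 4 to -6); the graph is linear there, so v = 0 at t = 0 + (-4)·(5 − 0)/(-6 − 4) = 2 s.

t = 2 s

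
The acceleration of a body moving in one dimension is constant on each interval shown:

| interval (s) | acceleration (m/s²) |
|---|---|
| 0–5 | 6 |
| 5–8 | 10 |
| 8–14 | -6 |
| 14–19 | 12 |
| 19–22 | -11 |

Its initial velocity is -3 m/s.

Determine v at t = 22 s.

Δv equals the area under the a-t graph; then v = v₀ + Δv.
0–5 s: 6 × 5 = 30 m/s
5–8 s: 10 × 3 = 30 m/s
8–14 s: -6 × 6 = -36 m/s
14–19 s: 12 × 5 = 60 m/s
19–22 s: -11 × 3 = -33 m/s
Δv = 51 m/s, so v(22) = -3 + (51) = 48 m/s.

48 m/s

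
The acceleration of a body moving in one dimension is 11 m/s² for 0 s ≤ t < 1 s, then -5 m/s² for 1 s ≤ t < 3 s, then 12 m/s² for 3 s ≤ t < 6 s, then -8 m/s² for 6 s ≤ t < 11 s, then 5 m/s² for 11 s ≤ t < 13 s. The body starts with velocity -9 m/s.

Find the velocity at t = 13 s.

Δv equals the area under the a-t graph; then v = v₀ + Δv.
0–1 s: 11 × 1 = 11 m/s
1–3 s: -5 × 2 = -10 m/s
3–6 s: 12 × 3 = 36 m/s
6–11 s: -8 × 5 = -40 m/s
11–13 s: 5 × 2 = 10 m/s
Δv = 7 m/s, so v(13) = -9 + (7) = -2 m/s.

-2 m/s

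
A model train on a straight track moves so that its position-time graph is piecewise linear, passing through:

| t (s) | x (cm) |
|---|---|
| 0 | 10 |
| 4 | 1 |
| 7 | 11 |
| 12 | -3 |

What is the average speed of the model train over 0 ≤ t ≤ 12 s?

2.75 cm/s

Average speed = (total path length)/(elapsed time); on a piecewise-linear x-t graph the path length is Σ|Δx|.
0–4 s: |Δx| = |1 − 10| = 9 cm
4–7 s: |Δx| = |11 − 1| = 10 cm
7–12 s: |Δx| = |-3 − 11| = 14 cm
Total path = 33 cm; average speed = 33/12 = 2.75 cm/s.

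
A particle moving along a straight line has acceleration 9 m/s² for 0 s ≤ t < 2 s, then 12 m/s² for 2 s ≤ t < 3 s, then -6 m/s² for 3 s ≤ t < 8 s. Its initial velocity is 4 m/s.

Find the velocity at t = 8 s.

4 m/s

Δv equals the area under the a-t graph; then v = v₀ + Δv.
0–2 s: 9 × 2 = 18 m/s
2–3 s: 12 × 1 = 12 m/s
3–8 s: -6 × 5 = -30 m/s
Δv = 0 m/s, so v(8) = 4 + (0) = 4 m/s.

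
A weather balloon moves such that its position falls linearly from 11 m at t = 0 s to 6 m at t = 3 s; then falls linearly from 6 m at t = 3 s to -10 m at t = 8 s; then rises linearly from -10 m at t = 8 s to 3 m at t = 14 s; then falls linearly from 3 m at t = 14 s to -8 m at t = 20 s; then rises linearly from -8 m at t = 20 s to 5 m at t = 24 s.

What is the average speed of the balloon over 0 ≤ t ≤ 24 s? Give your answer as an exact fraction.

Average speed = (total path length)/(elapsed time); on a piecewise-linear x-t graph the path length is Σ|Δx|.
0–3 s: |Δx| = |6 − 11| = 5 m
3–8 s: |Δx| = |-10 − 6| = 16 m
8–14 s: |Δx| = |3 − -10| = 13 m
14–20 s: |Δx| = |-8 − 3| = 11 m
20–24 s: |Δx| = |5 − -8| = 13 m
Total path = 58 m; average speed = 58/24 = 29/12 m/s.

29/12 m/s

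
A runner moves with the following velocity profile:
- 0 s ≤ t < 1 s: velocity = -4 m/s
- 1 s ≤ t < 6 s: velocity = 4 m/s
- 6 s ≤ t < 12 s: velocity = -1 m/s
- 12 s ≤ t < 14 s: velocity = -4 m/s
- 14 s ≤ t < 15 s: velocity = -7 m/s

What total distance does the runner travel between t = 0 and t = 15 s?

45 m

Total distance travelled is ∫|v| dt — sum the magnitudes of each area piece.
0–1 s: |-4| × 1 = 4 m
1–6 s: |4| × 5 = 20 m
6–12 s: |-1| × 6 = 6 m
12–14 s: |-4| × 2 = 8 m
14–15 s: |-7| × 1 = 7 m
Total distance = 45 m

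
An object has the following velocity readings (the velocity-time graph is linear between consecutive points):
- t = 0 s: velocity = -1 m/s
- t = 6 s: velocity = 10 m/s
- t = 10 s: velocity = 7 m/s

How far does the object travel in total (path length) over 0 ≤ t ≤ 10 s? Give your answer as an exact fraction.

677/11 m

Distance (not displacement) is the total path length: add the absolute areas under v-t.
0–6 s: v = 0 at t = 6/11 s; triangle areas 3/11 + 300/11 = 303/11 m
6–10 s: |½(10 + 7)(4)| = 34 m
Total distance = 677/11 m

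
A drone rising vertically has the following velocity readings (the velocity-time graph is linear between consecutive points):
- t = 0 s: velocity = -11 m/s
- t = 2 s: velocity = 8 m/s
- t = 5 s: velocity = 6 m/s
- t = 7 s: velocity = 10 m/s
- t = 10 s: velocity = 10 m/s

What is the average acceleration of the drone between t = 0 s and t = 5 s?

Average acceleration = Δv/Δt = (6 − -11)/(5 − 0) = 3.4 m/s².

3.4 m/s²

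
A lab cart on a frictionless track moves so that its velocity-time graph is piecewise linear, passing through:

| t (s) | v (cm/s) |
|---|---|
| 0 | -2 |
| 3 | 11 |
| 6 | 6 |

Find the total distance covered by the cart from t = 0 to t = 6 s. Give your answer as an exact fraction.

519/13 cm

Distance (not displacement) is the total path length: add the absolute areas under v-t.
0–3 s: v = 0 at t = 6/13 s; triangle areas 6/13 + 363/26 = 375/26 cm
3–6 s: |½(11 + 6)(3)| = 25.5 cm
Total distance = 519/13 cm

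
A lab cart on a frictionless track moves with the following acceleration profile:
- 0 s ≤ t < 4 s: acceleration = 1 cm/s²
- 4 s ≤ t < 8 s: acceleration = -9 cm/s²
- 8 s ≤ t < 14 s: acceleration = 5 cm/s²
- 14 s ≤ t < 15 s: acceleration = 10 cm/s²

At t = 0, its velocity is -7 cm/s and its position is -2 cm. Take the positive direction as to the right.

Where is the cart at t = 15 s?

-254 cm

On each constant-a segment, Δv = aΔt and Δx = v₀Δt + ½aΔt²; chain segment to segment.
0–4 s: v starts -7 cm/s; Δx = -7·4 + ½·1·4² = -20 cm; v ends -3 cm/s.
4–8 s: v starts -3 cm/s; Δx = -3·4 + ½·-9·4² = -84 cm; v ends -39 cm/s.
8–14 s: v starts -39 cm/s; Δx = -39·6 + ½·5·6² = -144 cm; v ends -9 cm/s.
14–15 s: v starts -9 cm/s; Δx = -9·1 + ½·10·1² = -4 cm; v ends 1 cm/s.
x(15) = -2 + Σ Δx = -254 cm.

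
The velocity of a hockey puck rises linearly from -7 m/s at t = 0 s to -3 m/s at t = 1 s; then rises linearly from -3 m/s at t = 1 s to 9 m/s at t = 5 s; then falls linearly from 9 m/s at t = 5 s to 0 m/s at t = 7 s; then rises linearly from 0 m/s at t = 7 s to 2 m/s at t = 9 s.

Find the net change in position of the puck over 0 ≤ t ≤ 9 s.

18 m

Displacement is the signed area under the v-t curve.
0–1 s: ½(-7 + -3)(1) = -5 m
1–5 s: ½(-3 + 9)(4) = 12 m
5–7 s: ½(9 + 0)(2) = 9 m
7–9 s: ½(0 + 2)(2) = 2 m
Net displacement = 18 m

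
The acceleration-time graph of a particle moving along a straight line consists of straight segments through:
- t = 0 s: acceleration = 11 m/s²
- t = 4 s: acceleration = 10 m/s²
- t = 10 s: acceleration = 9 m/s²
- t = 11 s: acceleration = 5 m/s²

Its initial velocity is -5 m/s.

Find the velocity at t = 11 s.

101 m/s

Δv equals the area under the a-t graph; then v = v₀ + Δv.
0–4 s: ½(11 + 10)(4) = 42 m/s
4–10 s: ½(10 + 9)(6) = 57 m/s
10–11 s: ½(9 + 5)(1) = 7 m/s
Δv = 106 m/s, so v(11) = -5 + (106) = 101 m/s.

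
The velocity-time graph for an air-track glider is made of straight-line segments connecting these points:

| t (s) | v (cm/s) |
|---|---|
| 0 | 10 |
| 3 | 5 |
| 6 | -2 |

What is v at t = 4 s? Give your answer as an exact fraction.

On 3–6 s the graph is linear from 5 to -2 cm/s: v(4) = 5 + (-2 − 5)·(4 − 3)/(6 − 3) = 8/3 cm/s.

8/3 cm/s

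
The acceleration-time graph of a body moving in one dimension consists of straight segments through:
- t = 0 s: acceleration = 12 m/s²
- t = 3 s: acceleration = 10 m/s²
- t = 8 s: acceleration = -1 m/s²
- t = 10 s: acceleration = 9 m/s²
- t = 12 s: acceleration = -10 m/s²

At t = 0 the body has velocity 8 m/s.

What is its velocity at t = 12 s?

70.5 m/s

Δv equals the area under the a-t graph; then v = v₀ + Δv.
0–3 s: ½(12 + 10)(3) = 33 m/s
3–8 s: ½(10 + -1)(5) = 22.5 m/s
8–10 s: ½(-1 + 9)(2) = 8 m/s
10–12 s: ½(9 + -10)(2) = -1 m/s
Δv = 62.5 m/s, so v(12) = 8 + (62.5) = 70.5 m/s.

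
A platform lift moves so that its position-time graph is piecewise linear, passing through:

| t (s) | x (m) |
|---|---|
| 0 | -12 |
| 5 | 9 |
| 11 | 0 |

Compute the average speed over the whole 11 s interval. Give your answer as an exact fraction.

Average speed = (total path length)/(elapsed time); on a piecewise-linear x-t graph the path length is Σ|Δx|.
0–5 s: |Δx| = |9 − -12| = 21 m
5–11 s: |Δx| = |0 − 9| = 9 m
Total path = 30 m; average speed = 30/11 = 30/11 m/s.

30/11 m/s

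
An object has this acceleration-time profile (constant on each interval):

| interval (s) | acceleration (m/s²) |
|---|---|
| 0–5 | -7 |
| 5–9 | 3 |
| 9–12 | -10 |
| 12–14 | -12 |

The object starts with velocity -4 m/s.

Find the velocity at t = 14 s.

-81 m/s

Δv equals the area under the a-t graph; then v = v₀ + Δv.
0–5 s: -7 × 5 = -35 m/s
5–9 s: 3 × 4 = 12 m/s
9–12 s: -10 × 3 = -30 m/s
12–14 s: -12 × 2 = -24 m/s
Δv = -77 m/s, so v(14) = -4 + (-77) = -81 m/s.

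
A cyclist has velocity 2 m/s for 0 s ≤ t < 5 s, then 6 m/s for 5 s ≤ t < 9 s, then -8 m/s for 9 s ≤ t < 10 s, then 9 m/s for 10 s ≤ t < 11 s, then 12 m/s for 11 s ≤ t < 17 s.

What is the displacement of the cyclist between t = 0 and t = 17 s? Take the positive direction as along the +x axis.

Displacement is the signed area under the v-t curve.
0–5 s: 2 × 5 = 10 m
5–9 s: 6 × 4 = 24 m
9–10 s: -8 × 1 = -8 m
10–11 s: 9 × 1 = 9 m
11–17 s: 12 × 6 = 72 m
Net displacement = 107 m

107 m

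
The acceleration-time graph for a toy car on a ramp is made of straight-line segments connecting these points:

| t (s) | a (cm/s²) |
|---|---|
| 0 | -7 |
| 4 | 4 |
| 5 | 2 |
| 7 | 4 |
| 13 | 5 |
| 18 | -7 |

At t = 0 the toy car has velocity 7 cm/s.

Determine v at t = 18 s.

32 cm/s

Δv equals the area under the a-t graph; then v = v₀ + Δv.
0–4 s: ½(-7 + 4)(4) = -6 cm/s
4–5 s: ½(4 + 2)(1) = 3 cm/s
5–7 s: ½(2 + 4)(2) = 6 cm/s
7–13 s: ½(4 + 5)(6) = 27 cm/s
13–18 s: ½(5 + -7)(5) = -5 cm/s
Δv = 25 cm/s, so v(18) = 7 + (25) = 32 cm/s.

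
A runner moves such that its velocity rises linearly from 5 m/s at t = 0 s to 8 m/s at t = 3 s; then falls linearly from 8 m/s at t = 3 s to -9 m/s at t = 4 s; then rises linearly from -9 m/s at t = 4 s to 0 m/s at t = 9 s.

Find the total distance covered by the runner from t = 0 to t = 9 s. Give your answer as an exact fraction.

Total distance travelled is ∫|v| dt — sum the magnitudes of each area piece.
0–3 s: |½(5 + 8)(3)| = 19.5 m
3–4 s: v = 0 at t = 59/17 s; triangle areas 32/17 + 81/34 = 145/34 m
4–9 s: |½(-9 + 0)(5)| = 22.5 m
Total distance = 1573/34 m

1573/34 m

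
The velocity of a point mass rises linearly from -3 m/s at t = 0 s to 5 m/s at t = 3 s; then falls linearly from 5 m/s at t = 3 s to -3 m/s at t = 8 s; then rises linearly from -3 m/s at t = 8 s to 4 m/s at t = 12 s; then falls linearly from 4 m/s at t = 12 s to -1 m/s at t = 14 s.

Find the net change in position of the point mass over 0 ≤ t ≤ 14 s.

13 m

Net displacement equals the area under the velocity-time graph (areas below the axis count negative).
0–3 s: ½(-3 + 5)(3) = 3 m
3–8 s: ½(5 + -3)(5) = 5 m
8–12 s: ½(-3 + 4)(4) = 2 m
12–14 s: ½(4 + -1)(2) = 3 m
Net displacement = 13 m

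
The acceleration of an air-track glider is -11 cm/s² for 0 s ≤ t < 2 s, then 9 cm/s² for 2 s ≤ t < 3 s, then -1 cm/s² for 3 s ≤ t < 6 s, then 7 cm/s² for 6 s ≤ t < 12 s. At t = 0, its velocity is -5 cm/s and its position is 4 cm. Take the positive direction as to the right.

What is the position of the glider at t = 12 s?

-109 cm

On each constant-a segment, Δv = aΔt and Δx = v₀Δt + ½aΔt²; chain segment to segment.
0–2 s: v starts -5 cm/s; Δx = -5·2 + ½·-11·2² = -32 cm; v ends -27 cm/s.
2–3 s: v starts -27 cm/s; Δx = -27·1 + ½·9·1² = -22.5 cm; v ends -18 cm/s.
3–6 s: v starts -18 cm/s; Δx = -18·3 + ½·-1·3² = -58.5 cm; v ends -21 cm/s.
6–12 s: v starts -21 cm/s; Δx = -21·6 + ½·7·6² = 0 cm; v ends 21 cm/s.
x(12) = 4 + Σ Δx = -109 cm.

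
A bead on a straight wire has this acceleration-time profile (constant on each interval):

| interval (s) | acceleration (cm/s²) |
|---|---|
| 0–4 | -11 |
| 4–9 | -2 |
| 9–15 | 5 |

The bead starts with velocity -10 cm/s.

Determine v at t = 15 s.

-34 cm/s

Δv equals the area under the a-t graph; then v = v₀ + Δv.
0–4 s: -11 × 4 = -44 cm/s
4–9 s: -2 × 5 = -10 cm/s
9–15 s: 5 × 6 = 30 cm/s
Δv = -24 cm/s, so v(15) = -10 + (-24) = -34 cm/s.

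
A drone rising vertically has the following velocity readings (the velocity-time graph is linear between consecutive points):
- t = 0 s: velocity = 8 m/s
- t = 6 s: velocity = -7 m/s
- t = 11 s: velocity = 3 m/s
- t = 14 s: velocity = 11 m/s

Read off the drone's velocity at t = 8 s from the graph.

-3 m/s

On 6–11 s the graph is linear from -7 to 3 m/s: v(8) = -7 + (3 − -7)·(8 − 6)/(11 − 6) = -3 m/s.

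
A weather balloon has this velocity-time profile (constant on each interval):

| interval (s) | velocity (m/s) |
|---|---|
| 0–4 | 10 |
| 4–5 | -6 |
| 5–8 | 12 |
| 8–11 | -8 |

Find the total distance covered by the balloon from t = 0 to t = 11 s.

106 m

Distance (not displacement) is the total path length: add the absolute areas under v-t.
0–4 s: |10| × 4 = 40 m
4–5 s: |-6| × 1 = 6 m
5–8 s: |12| × 3 = 36 m
8–11 s: |-8| × 3 = 24 m
Total distance = 106 m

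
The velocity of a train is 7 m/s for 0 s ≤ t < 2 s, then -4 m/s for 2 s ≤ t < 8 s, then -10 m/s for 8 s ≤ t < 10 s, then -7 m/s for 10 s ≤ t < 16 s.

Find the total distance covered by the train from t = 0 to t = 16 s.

100 m

Total distance travelled is ∫|v| dt — sum the magnitudes of each area piece.
0–2 s: |7| × 2 = 14 m
2–8 s: |-4| × 6 = 24 m
8–10 s: |-10| × 2 = 20 m
10–16 s: |-7| × 6 = 42 m
Total distance = 100 m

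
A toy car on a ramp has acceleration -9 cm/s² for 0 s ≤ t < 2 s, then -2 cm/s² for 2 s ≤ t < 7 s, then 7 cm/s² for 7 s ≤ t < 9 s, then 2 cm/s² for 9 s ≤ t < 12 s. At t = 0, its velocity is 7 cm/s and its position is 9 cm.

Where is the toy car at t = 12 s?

-115 cm

On each constant-a segment, Δv = aΔt and Δx = v₀Δt + ½aΔt²; chain segment to segment.
0–2 s: v starts 7 cm/s; Δx = 7·2 + ½·-9·2² = -4 cm; v ends -11 cm/s.
2–7 s: v starts -11 cm/s; Δx = -11·5 + ½·-2·5² = -80 cm; v ends -21 cm/s.
7–9 s: v starts -21 cm/s; Δx = -21·2 + ½·7·2² = -28 cm; v ends -7 cm/s.
9–12 s: v starts -7 cm/s; Δx = -7·3 + ½·2·3² = -12 cm; v ends -1 cm/s.
x(12) = 9 + Σ Δx = -115 cm.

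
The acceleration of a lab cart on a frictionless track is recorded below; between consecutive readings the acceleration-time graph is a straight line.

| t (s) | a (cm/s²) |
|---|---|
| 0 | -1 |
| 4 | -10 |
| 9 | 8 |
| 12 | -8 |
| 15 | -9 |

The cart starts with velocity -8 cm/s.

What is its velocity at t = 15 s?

Δv equals the area under the a-t graph; then v = v₀ + Δv.
0–4 s: ½(-1 + -10)(4) = -22 cm/s
4–9 s: ½(-10 + 8)(5) = -5 cm/s
9–12 s: ½(8 + -8)(3) = 0 cm/s
12–15 s: ½(-8 + -9)(3) = -25.5 cm/s
Δv = -52.5 cm/s, so v(15) = -8 + (-52.5) = -60.5 cm/s.

-60.5 cm/s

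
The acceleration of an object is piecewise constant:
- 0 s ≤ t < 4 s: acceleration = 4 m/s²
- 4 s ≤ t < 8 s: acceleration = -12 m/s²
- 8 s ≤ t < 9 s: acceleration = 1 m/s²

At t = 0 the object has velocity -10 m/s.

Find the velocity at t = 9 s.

-41 m/s

Δv equals the area under the a-t graph; then v = v₀ + Δv.
0–4 s: 4 × 4 = 16 m/s
4–8 s: -12 × 4 = -48 m/s
8–9 s: 1 × 1 = 1 m/s
Δv = -31 m/s, so v(9) = -10 + (-31) = -41 m/s.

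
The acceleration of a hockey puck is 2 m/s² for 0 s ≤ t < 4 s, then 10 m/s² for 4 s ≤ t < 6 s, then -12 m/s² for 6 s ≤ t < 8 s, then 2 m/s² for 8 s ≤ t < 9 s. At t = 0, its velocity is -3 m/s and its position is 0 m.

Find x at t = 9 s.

On each constant-a segment, Δv = aΔt and Δx = v₀Δt + ½aΔt²; chain segment to segment.
0–4 s: v starts -3 m/s; Δx = -3·4 + ½·2·4² = 4 m; v ends 5 m/s.
4–6 s: v starts 5 m/s; Δx = 5·2 + ½·10·2² = 30 m; v ends 25 m/s.
6–8 s: v starts 25 m/s; Δx = 25·2 + ½·-12·2² = 26 m; v ends 1 m/s.
8–9 s: v starts 1 m/s; Δx = 1·1 + ½·2·1² = 2 m; v ends 3 m/s.
x(9) = 0 + Σ Δx = 62 m.

62 m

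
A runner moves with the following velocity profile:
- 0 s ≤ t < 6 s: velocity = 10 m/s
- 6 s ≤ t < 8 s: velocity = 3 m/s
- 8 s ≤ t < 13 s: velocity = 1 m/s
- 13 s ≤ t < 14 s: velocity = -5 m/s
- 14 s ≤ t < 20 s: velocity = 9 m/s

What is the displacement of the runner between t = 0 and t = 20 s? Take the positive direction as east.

120 m

Displacement is the signed area under the v-t curve.
0–6 s: 10 × 6 = 60 m
6–8 s: 3 × 2 = 6 m
8–13 s: 1 × 5 = 5 m
13–14 s: -5 × 1 = -5 m
14–20 s: 9 × 6 = 54 m
Net displacement = 120 m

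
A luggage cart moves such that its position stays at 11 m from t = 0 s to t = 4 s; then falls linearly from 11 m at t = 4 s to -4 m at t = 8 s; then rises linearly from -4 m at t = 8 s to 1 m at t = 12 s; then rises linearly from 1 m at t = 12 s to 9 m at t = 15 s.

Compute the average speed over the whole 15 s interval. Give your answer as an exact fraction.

28/15 m/s

Average speed = (total path length)/(elapsed time); on a piecewise-linear x-t graph the path length is Σ|Δx|.
0–4 s: |Δx| = |11 − 11| = 0 m
4–8 s: |Δx| = |-4 − 11| = 15 m
8–12 s: |Δx| = |1 − -4| = 5 m
12–15 s: |Δx| = |9 − 1| = 8 m
Total path = 28 m; average speed = 28/15 = 28/15 m/s.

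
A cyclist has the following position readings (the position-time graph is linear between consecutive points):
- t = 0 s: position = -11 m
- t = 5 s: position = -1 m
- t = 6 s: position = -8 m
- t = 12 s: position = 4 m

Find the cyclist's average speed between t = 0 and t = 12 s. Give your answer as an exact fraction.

Average speed = (total path length)/(elapsed time); on a piecewise-linear x-t graph the path length is Σ|Δx|.
0–5 s: |Δx| = |-1 − -11| = 10 m
5–6 s: |Δx| = |-8 − -1| = 7 m
6–12 s: |Δx| = |4 − -8| = 12 m
Total path = 29 m; average speed = 29/12 = 29/12 m/s.

29/12 m/s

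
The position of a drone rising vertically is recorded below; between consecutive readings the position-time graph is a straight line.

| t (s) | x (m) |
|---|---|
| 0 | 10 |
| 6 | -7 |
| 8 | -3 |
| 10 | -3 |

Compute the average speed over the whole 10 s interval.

Average speed = (total path length)/(elapsed time); on a piecewise-linear x-t graph the path length is Σ|Δx|.
0–6 s: |Δx| = |-7 − 10| = 17 m
6–8 s: |Δx| = |-3 − -7| = 4 m
8–10 s: |Δx| = |-3 − -3| = 0 m
Total path = 21 m; average speed = 21/10 = 2.1 m/s.

2.1 m/s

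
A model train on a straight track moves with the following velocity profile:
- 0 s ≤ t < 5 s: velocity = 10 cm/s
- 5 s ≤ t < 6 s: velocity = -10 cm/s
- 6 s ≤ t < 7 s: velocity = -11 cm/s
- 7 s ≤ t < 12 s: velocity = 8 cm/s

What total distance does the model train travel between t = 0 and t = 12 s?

111 cm

Distance (not displacement) is the total path length: add the absolute areas under v-t.
0–5 s: |10| × 5 = 50 cm
5–6 s: |-10| × 1 = 10 cm
6–7 s: |-11| × 1 = 11 cm
7–12 s: |8| × 5 = 40 cm
Total distance = 111 cm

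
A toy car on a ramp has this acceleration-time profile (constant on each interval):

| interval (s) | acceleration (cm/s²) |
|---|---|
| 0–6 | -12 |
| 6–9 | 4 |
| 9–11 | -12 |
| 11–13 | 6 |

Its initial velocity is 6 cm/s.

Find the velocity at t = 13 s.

-66 cm/s

Δv equals the area under the a-t graph; then v = v₀ + Δv.
0–6 s: -12 × 6 = -72 cm/s
6–9 s: 4 × 3 = 12 cm/s
9–11 s: -12 × 2 = -24 cm/s
11–13 s: 6 × 2 = 12 cm/s
Δv = -72 cm/s, so v(13) = 6 + (-72) = -66 cm/s.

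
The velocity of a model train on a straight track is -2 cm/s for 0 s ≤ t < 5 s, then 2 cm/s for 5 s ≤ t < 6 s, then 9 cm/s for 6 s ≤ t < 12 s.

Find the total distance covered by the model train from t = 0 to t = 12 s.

Distance (not displacement) is the total path length: add the absolute areas under v-t.
0–5 s: |-2| × 5 = 10 cm
5–6 s: |2| × 1 = 2 cm
6–12 s: |9| × 6 = 54 cm
Total distance = 66 cm

66 cm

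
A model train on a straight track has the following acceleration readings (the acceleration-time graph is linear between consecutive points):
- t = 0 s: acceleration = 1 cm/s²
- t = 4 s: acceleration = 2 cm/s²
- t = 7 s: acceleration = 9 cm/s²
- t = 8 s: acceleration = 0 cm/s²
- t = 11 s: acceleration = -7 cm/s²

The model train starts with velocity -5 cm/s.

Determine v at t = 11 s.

Δv equals the area under the a-t graph; then v = v₀ + Δv.
0–4 s: ½(1 + 2)(4) = 6 cm/s
4–7 s: ½(2 + 9)(3) = 16.5 cm/s
7–8 s: ½(9 + 0)(1) = 4.5 cm/s
8–11 s: ½(0 + -7)(3) = -10.5 cm/s
Δv = 16.5 cm/s, so v(11) = -5 + (16.5) = 11.5 cm/s.

11.5 cm/s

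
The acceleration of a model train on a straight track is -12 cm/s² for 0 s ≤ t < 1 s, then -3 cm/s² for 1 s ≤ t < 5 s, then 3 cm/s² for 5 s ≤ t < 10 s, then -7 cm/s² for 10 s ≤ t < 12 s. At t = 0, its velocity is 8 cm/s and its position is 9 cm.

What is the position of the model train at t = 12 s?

-87.5 cm

On each constant-a segment, Δv = aΔt and Δx = v₀Δt + ½aΔt²; chain segment to segment.
0–1 s: v starts 8 cm/s; Δx = 8·1 + ½·-12·1² = 2 cm; v ends -4 cm/s.
1–5 s: v starts -4 cm/s; Δx = -4·4 + ½·-3·4² = -40 cm; v ends -16 cm/s.
5–10 s: v starts -16 cm/s; Δx = -16·5 + ½·3·5² = -42.5 cm; v ends -1 cm/s.
10–12 s: v starts -1 cm/s; Δx = -1·2 + ½·-7·2² = -16 cm; v ends -15 cm/s.
x(12) = 9 + Σ Δx = -87.5 cm.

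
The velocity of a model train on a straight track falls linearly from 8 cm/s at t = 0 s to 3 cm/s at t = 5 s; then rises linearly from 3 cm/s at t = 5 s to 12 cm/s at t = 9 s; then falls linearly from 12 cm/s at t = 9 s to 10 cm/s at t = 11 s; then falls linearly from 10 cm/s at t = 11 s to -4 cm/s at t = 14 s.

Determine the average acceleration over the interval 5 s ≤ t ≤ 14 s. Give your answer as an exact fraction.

Average acceleration = Δv/Δt = (-4 − 3)/(14 − 5) = -7/9 cm/s².

-7/9 cm/s²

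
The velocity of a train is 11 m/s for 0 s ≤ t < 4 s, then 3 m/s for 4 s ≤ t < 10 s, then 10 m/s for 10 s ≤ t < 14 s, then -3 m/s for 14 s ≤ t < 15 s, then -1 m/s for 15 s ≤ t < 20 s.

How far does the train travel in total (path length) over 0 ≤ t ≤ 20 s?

Total distance travelled is ∫|v| dt — sum the magnitudes of each area piece.
0–4 s: |11| × 4 = 44 m
4–10 s: |3| × 6 = 18 m
10–14 s: |10| × 4 = 40 m
14–15 s: |-3| × 1 = 3 m
15–20 s: |-1| × 5 = 5 m
Total distance = 110 m

110 m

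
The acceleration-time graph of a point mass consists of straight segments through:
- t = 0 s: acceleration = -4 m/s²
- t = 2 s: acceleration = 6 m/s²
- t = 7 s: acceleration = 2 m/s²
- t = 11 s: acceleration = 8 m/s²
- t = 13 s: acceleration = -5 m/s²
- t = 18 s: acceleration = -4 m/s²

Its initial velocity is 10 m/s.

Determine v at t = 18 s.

32.5 m/s

Δv equals the area under the a-t graph; then v = v₀ + Δv.
0–2 s: ½(-4 + 6)(2) = 2 m/s
2–7 s: ½(6 + 2)(5) = 20 m/s
7–11 s: ½(2 + 8)(4) = 20 m/s
11–13 s: ½(8 + -5)(2) = 3 m/s
13–18 s: ½(-5 + -4)(5) = -22.5 m/s
Δv = 22.5 m/s, so v(18) = 10 + (22.5) = 32.5 m/s.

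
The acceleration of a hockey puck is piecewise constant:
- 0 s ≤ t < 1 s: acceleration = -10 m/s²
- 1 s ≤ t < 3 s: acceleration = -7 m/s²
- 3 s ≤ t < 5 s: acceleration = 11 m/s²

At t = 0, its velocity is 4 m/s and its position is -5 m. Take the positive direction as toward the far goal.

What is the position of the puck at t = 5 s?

On each constant-a segment, Δv = aΔt and Δx = v₀Δt + ½aΔt²; chain segment to segment.
0–1 s: v starts 4 m/s; Δx = 4·1 + ½·-10·1² = -1 m; v ends -6 m/s.
1–3 s: v starts -6 m/s; Δx = -6·2 + ½·-7·2² = -26 m; v ends -20 m/s.
3–5 s: v starts -20 m/s; Δx = -20·2 + ½·11·2² = -18 m; v ends 2 m/s.
x(5) = -5 + Σ Δx = -50 m.

-50 m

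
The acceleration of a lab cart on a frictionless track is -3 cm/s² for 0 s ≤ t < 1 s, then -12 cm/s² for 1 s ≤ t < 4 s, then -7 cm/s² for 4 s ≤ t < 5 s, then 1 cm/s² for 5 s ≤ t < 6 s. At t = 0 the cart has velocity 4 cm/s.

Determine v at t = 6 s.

-41 cm/s

Δv equals the area under the a-t graph; then v = v₀ + Δv.
0–1 s: -3 × 1 = -3 cm/s
1–4 s: -12 × 3 = -36 cm/s
4–5 s: -7 × 1 = -7 cm/s
5–6 s: 1 × 1 = 1 cm/s
Δv = -45 cm/s, so v(6) = 4 + (-45) = -41 cm/s.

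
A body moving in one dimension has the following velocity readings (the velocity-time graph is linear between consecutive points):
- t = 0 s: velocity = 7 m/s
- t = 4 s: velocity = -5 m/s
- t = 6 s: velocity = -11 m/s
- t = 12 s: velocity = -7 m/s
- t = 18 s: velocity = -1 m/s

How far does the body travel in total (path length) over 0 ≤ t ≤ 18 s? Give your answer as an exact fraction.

Distance (not displacement) is the total path length: add the absolute areas under v-t.
0–4 s: v = 0 at t = 7/3 s; triangle areas 49/6 + 25/6 = 37/3 m
4–6 s: |½(-5 + -11)(2)| = 16 m
6–12 s: |½(-11 + -7)(6)| = 54 m
12–18 s: |½(-7 + -1)(6)| = 24 m
Total distance = 319/3 m

319/3 m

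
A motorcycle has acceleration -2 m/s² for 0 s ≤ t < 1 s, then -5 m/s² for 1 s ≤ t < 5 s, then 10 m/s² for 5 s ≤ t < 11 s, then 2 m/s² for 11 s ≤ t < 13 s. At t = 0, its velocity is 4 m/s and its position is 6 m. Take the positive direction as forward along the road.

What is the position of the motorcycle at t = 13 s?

On each constant-a segment, Δv = aΔt and Δx = v₀Δt + ½aΔt²; chain segment to segment.
0–1 s: v starts 4 m/s; Δx = 4·1 + ½·-2·1² = 3 m; v ends 2 m/s.
1–5 s: v starts 2 m/s; Δx = 2·4 + ½·-5·4² = -32 m; v ends -18 m/s.
5–11 s: v starts -18 m/s; Δx = -18·6 + ½·10·6² = 72 m; v ends 42 m/s.
11–13 s: v starts 42 m/s; Δx = 42·2 + ½·2·2² = 88 m; v ends 46 m/s.
x(13) = 6 + Σ Δx = 137 m.

137 m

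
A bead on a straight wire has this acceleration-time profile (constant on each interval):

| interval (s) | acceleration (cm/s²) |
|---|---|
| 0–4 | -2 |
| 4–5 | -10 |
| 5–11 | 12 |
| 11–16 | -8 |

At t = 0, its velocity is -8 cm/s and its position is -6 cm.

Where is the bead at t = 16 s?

115 cm

On each constant-a segment, Δv = aΔt and Δx = v₀Δt + ½aΔt²; chain segment to segment.
0–4 s: v starts -8 cm/s; Δx = -8·4 + ½·-2·4² = -48 cm; v ends -16 cm/s.
4–5 s: v starts -16 cm/s; Δx = -16·1 + ½·-10·1² = -21 cm; v ends -26 cm/s.
5–11 s: v starts -26 cm/s; Δx = -26·6 + ½·12·6² = 60 cm; v ends 46 cm/s.
11–16 s: v starts 46 cm/s; Δx = 46·5 + ½·-8·5² = 130 cm; v ends 6 cm/s.
x(16) = -6 + Σ Δx = 115 cm.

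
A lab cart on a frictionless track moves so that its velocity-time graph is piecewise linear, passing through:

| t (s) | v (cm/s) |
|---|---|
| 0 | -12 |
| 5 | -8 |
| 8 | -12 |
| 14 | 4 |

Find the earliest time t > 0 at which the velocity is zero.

t = 12.5 s

v changes sign on 8–14 s (from -12 to 4); the graph is linear there, so v = 0 at t = 8 + (12)·(14 − 8)/(4 − -12) = 12.5 s.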